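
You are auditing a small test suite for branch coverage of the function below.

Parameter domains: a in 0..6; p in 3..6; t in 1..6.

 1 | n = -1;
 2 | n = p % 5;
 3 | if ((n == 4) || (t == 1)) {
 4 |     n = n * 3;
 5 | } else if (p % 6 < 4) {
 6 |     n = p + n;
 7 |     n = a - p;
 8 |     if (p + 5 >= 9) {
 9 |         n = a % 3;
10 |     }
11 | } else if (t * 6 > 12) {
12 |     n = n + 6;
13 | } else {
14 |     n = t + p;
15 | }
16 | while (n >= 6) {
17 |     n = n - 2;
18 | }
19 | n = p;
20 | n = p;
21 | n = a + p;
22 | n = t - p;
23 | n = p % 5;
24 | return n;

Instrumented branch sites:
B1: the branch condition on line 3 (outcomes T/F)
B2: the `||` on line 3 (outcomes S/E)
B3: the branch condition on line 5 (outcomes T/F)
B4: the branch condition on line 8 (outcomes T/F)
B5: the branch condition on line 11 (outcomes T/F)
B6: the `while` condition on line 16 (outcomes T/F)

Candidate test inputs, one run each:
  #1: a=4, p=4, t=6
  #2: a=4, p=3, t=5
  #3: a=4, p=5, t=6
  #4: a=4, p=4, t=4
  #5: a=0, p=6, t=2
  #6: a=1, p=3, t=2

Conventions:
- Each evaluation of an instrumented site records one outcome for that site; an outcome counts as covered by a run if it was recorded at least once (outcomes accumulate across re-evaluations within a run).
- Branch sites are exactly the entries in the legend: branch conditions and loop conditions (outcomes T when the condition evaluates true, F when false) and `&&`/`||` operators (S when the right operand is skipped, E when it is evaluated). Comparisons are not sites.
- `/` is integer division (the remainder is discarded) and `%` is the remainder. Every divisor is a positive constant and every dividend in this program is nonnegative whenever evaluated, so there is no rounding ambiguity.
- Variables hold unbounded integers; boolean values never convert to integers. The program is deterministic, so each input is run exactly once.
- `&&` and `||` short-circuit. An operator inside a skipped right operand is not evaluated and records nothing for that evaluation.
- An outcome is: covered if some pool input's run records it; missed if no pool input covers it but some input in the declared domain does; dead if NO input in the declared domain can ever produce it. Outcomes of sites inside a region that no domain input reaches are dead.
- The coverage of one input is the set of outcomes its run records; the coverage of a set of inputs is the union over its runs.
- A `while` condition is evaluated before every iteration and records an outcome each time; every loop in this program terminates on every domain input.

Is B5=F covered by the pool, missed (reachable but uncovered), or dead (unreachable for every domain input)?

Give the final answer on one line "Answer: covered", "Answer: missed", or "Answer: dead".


no pool input records B5=F
but domain input (a=0, p=5, t=2) does record it -> reachable, so missed
Answer: missed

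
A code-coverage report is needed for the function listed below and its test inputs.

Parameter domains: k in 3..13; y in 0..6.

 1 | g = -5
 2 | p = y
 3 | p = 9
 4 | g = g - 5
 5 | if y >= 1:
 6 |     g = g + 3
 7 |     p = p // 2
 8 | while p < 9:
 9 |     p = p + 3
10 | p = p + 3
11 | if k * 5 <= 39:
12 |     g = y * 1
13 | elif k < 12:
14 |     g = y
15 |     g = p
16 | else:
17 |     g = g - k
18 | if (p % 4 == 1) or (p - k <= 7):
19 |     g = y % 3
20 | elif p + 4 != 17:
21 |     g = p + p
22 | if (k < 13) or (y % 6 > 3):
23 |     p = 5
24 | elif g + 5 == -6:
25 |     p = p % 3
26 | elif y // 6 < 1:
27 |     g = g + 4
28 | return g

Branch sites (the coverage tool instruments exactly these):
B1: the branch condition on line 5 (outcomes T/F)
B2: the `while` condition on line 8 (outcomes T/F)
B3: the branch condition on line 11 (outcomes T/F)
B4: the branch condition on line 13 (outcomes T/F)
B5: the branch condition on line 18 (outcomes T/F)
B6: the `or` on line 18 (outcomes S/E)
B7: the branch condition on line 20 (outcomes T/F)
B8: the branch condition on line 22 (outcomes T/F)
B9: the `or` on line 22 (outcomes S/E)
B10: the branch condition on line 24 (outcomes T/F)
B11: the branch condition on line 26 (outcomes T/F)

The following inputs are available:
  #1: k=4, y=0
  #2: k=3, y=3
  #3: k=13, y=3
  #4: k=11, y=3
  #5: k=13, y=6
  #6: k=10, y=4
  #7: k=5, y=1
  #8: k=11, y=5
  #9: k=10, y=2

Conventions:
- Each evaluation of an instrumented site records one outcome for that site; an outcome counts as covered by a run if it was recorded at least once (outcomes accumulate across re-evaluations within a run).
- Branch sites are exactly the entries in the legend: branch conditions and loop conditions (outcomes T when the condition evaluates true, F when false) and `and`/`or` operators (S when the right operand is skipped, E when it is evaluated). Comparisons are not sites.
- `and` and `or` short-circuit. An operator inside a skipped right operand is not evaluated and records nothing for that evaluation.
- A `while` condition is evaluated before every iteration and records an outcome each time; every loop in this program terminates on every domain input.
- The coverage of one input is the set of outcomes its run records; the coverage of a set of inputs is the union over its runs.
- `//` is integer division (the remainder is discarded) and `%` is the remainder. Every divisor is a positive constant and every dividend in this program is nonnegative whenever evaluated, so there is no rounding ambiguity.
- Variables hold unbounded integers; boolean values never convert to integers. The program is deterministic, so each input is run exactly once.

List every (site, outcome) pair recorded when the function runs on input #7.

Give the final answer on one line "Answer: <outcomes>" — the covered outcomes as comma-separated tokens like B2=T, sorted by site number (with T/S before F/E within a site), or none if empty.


Running input #7 (k=5, y=1), event by event:
  B1->T, B2->T, B2->T, B2->F, B3->T, B6->S, B5->T, B9->S, B8->T
deduplicating events, the covered set is: B1=T, B2=T, B2=F, B3=T, B5=T, B6=S, B8=T, B9=S
Answer: B1=T, B2=T, B2=F, B3=T, B5=T, B6=S, B8=T, B9=S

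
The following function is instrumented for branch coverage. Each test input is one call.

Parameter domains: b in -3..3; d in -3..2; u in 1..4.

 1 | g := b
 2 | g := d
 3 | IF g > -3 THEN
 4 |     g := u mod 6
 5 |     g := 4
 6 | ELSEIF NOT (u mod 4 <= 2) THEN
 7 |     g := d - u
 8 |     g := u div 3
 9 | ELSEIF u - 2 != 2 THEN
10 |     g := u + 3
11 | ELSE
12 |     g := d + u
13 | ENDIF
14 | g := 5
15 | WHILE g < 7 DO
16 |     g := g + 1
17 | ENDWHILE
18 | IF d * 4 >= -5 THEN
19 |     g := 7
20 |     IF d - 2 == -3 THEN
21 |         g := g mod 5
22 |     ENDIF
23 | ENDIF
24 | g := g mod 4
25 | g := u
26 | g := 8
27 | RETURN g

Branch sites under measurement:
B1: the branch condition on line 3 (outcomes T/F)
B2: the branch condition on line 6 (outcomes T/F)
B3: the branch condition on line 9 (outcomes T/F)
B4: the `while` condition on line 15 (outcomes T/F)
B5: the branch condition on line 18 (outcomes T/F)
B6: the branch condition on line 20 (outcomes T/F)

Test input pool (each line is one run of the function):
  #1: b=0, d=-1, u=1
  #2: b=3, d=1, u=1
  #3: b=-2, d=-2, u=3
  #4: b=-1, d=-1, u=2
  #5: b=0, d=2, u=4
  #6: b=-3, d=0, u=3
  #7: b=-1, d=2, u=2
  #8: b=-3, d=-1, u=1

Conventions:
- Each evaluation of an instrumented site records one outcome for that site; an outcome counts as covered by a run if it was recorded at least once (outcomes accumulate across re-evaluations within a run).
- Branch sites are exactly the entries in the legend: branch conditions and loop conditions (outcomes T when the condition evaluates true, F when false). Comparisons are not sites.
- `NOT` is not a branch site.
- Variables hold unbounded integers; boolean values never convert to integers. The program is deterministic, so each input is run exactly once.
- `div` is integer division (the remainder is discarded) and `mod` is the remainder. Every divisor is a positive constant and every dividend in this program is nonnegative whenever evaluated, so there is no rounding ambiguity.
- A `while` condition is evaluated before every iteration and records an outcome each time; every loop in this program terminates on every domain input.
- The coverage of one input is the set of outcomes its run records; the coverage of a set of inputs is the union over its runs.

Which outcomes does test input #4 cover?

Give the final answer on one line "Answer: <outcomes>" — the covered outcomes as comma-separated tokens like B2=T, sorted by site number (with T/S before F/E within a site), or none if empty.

Running input #4 (b=-1, d=-1, u=2), event by event:
  B1->T, B4->T, B4->T, B4->F, B5->T, B6->T
collecting distinct outcomes: B1=T, B4=T, B4=F, B5=T, B6=T

Answer: B1=T, B4=T, B4=F, B5=T, B6=T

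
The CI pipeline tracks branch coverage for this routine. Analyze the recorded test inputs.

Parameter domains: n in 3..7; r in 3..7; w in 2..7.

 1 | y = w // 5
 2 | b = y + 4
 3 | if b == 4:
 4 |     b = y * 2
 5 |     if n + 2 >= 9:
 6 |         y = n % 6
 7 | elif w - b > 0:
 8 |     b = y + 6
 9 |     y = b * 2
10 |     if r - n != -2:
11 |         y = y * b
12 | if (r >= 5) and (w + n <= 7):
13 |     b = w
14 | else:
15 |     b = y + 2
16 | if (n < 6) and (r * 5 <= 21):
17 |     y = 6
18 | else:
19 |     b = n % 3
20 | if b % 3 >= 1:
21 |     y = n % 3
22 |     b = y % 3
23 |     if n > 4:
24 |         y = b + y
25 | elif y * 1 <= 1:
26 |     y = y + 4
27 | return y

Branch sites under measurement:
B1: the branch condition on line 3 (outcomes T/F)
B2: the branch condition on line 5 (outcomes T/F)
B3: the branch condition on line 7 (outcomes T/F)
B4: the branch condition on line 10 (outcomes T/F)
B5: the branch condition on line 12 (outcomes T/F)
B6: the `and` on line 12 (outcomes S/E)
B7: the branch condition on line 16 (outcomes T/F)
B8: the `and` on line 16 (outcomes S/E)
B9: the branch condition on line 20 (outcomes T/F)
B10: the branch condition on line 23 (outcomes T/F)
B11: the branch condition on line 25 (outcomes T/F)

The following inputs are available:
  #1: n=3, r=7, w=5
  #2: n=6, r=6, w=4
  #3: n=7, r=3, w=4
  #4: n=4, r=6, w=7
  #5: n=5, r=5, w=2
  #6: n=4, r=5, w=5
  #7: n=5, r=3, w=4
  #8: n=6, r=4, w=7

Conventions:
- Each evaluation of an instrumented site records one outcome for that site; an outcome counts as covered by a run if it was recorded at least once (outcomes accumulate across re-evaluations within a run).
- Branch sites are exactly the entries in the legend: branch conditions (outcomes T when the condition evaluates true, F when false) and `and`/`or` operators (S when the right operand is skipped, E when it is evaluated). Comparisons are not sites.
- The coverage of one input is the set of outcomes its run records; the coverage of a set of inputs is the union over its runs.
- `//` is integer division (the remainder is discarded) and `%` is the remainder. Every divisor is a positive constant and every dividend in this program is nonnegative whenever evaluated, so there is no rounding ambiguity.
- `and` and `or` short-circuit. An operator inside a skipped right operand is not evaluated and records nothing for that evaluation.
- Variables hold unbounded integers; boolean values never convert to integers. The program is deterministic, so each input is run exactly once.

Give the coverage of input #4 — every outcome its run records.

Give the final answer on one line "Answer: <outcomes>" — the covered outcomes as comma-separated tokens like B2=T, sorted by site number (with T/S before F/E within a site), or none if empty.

Event log for input #4 (n=4, r=6, w=7):
  B1->F, B3->T, B4->T, B6->E, B5->F, B8->E, B7->F, B9->T, B10->F
deduplicating events, the covered set is: B1=F, B3=T, B4=T, B5=F, B6=E, B7=F, B8=E, B9=T, B10=F

Answer: B1=F, B3=T, B4=T, B5=F, B6=E, B7=F, B8=E, B9=T, B10=F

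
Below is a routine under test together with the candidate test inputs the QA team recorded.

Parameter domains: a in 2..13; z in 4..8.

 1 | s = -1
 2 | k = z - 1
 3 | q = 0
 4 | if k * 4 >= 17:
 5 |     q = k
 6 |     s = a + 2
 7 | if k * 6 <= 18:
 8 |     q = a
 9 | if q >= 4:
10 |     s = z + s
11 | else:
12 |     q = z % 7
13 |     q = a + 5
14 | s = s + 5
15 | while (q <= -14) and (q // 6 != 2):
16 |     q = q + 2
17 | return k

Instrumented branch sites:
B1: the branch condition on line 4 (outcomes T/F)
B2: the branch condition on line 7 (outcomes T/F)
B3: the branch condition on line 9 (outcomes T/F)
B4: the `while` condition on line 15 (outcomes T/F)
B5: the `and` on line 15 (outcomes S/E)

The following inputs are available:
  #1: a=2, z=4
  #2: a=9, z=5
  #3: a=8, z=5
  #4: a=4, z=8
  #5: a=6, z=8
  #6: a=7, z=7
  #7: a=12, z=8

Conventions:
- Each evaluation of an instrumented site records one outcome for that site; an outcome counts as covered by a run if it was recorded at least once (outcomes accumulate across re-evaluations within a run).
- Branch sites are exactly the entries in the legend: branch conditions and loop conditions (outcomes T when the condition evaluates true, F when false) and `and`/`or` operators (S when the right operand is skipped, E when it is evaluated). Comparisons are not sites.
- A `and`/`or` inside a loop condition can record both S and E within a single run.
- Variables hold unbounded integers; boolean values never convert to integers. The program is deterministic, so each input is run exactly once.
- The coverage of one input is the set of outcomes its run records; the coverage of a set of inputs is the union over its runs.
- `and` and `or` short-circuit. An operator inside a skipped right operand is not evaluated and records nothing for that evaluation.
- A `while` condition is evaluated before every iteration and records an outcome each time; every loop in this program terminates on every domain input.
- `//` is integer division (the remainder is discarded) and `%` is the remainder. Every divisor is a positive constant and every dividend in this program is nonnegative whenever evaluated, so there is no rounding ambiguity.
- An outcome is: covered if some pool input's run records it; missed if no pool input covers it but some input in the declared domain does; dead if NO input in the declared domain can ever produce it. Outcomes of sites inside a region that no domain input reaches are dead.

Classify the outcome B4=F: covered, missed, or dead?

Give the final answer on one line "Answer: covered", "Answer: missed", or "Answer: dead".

B4=F is recorded by pool input(s) 1, 2, 3, 4, 5, 6, 7 -> covered

Answer: covered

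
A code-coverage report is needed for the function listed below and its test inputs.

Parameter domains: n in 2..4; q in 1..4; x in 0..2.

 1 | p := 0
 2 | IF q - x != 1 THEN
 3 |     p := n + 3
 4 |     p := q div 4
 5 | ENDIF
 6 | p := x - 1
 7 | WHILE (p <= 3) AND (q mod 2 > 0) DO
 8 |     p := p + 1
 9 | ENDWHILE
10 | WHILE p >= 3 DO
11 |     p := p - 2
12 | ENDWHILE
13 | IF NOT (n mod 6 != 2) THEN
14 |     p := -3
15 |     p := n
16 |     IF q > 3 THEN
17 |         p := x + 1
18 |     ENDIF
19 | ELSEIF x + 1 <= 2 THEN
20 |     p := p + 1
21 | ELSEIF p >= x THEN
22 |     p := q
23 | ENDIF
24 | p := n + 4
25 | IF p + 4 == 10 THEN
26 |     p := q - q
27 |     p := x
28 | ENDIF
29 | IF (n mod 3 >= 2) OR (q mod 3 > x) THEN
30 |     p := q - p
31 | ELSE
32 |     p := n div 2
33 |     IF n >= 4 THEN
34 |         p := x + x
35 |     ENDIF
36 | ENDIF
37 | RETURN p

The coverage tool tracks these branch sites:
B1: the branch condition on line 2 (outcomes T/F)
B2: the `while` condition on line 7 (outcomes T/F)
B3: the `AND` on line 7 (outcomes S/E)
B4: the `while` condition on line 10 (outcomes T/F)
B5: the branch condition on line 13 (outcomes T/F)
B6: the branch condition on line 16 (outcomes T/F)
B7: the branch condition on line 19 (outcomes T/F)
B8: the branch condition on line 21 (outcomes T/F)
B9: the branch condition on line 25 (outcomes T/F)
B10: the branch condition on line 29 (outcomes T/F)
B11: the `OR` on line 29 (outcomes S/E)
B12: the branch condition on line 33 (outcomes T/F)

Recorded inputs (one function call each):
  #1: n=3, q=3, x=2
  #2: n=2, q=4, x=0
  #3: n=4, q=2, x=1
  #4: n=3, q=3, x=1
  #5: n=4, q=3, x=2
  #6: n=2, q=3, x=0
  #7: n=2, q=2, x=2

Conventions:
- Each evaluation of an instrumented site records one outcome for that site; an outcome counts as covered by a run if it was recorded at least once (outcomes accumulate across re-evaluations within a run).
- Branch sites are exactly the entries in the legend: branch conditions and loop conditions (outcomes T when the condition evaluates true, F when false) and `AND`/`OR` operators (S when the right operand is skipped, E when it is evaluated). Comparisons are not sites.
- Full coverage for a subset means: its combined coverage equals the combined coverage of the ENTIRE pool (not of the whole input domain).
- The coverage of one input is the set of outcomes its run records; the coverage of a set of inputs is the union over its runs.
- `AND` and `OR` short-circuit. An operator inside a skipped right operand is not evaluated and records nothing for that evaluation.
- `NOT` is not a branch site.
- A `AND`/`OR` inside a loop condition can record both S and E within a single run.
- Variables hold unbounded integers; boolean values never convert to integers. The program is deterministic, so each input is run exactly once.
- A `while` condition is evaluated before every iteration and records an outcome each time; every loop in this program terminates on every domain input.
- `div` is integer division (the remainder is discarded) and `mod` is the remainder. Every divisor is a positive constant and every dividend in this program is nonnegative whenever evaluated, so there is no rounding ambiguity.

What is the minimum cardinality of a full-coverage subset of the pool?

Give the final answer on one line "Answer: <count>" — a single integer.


run #1 (n=3, q=3, x=2) records B1=F, B2=T, B2=F, B3=S, B3=E, B4=T, B4=F, B5=F, B7=F, B8=T, B9=F, B10=F, B11=E, B12=F
run #2 (n=2, q=4, x=0) records B1=T, B2=F, B3=E, B4=F, B5=T, B6=T, B9=T, B10=T, B11=S
run #3 (n=4, q=2, x=1) records B1=F, B2=F, B3=E, B4=F, B5=F, B7=T, B9=F, B10=T, B11=E
run #4 (n=3, q=3, x=1) records B1=T, B2=T, B2=F, B3=S, B3=E, B4=T, B4=F, B5=F, B7=T, B9=F, B10=F, B11=E, B12=F
run #5 (n=4, q=3, x=2) records B1=F, B2=T, B2=F, B3=S, B3=E, B4=T, B4=F, B5=F, B7=F, B8=T, B9=F, B10=F, B11=E, B12=T
run #6 (n=2, q=3, x=0) records B1=T, B2=T, B2=F, B3=S, B3=E, B4=T, B4=F, B5=T, B6=F, B9=T, B10=T, B11=S
run #7 (n=2, q=2, x=2) records B1=T, B2=F, B3=E, B4=F, B5=T, B6=F, B9=T, B10=T, B11=S
union over all inputs: B1=T, B1=F, B2=T, B2=F, B3=S, B3=E, B4=T, B4=F, B5=T, B5=F, B6=T, B6=F, B7=T, B7=F, B8=T, B9=T, B9=F, B10=T, B10=F, B11=S, B11=E, B12=T, B12=F (23 outcomes)
every size-1 subset falls short of the 23 outcomes (best: 14/23)
every size-2 subset falls short of the 23 outcomes (best: 20/23)
every size-3 subset falls short of the 23 outcomes (best: 22/23)
inputs {2, 4, 5, 6} (size 4) cover everything; no size-4 subset with a lexicographically smaller index list covers all 23
Answer: 4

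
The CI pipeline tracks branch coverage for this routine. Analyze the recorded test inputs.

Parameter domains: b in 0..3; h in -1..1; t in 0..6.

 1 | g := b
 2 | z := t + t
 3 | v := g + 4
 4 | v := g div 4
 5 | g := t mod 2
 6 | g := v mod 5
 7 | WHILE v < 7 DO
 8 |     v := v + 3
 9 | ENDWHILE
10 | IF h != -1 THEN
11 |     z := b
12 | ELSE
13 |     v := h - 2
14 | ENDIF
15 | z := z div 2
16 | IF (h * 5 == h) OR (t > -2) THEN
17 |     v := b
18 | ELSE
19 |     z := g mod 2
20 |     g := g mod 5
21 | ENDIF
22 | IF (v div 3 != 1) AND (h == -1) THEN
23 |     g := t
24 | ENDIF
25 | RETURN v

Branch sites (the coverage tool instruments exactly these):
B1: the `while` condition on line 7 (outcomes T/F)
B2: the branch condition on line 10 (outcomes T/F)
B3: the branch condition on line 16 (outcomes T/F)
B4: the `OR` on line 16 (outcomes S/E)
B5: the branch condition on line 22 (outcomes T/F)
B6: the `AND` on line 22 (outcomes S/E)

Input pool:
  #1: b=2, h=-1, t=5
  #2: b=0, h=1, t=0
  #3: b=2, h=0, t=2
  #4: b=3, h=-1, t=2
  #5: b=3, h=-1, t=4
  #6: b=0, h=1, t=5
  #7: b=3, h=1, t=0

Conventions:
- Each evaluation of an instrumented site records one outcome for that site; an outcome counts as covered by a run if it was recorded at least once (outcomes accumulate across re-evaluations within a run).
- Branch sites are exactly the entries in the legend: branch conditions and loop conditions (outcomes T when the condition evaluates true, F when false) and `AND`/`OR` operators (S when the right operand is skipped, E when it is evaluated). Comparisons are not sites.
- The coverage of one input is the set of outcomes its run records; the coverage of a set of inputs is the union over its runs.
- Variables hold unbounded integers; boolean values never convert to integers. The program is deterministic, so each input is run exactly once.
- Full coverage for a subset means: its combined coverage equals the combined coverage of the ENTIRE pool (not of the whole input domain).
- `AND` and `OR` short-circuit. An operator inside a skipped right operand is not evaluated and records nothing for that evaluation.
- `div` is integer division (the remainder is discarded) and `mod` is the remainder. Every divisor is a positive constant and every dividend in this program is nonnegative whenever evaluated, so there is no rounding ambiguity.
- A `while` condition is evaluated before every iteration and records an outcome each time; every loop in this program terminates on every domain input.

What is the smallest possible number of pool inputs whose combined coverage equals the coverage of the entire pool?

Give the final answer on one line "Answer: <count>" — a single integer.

test 1 (b=2, h=-1, t=5) fires B1->T, B1->T, B1->T, B1->F, B2->F, B4->E, B3->T, B6->E, B5->T; hits B1=T, B1=F, B2=F, B3=T, B4=E, B5=T, B6=E
test 2 (b=0, h=1, t=0) fires B1->T, B1->T, B1->T, B1->F, B2->T, B4->E, B3->T, B6->E, B5->F; hits B1=T, B1=F, B2=T, B3=T, B4=E, B5=F, B6=E
test 3 (b=2, h=0, t=2) fires B1->T, B1->T, B1->T, B1->F, B2->T, B4->S, B3->T, B6->E, B5->F; hits B1=T, B1=F, B2=T, B3=T, B4=S, B5=F, B6=E
test 4 (b=3, h=-1, t=2) fires B1->T, B1->T, B1->T, B1->F, B2->F, B4->E, B3->T, B6->S, B5->F; hits B1=T, B1=F, B2=F, B3=T, B4=E, B5=F, B6=S
test 5 (b=3, h=-1, t=4) fires B1->T, B1->T, B1->T, B1->F, B2->F, B4->E, B3->T, B6->S, B5->F; hits B1=T, B1=F, B2=F, B3=T, B4=E, B5=F, B6=S
test 6 (b=0, h=1, t=5) fires B1->T, B1->T, B1->T, B1->F, B2->T, B4->E, B3->T, B6->E, B5->F; hits B1=T, B1=F, B2=T, B3=T, B4=E, B5=F, B6=E
test 7 (b=3, h=1, t=0) fires B1->T, B1->T, B1->T, B1->F, B2->T, B4->E, B3->T, B6->S, B5->F; hits B1=T, B1=F, B2=T, B3=T, B4=E, B5=F, B6=S
together the pool reaches 11 outcomes: B1=T, B1=F, B2=T, B2=F, B3=T, B4=S, B4=E, B5=T, B5=F, B6=S, B6=E
every size-1 subset falls short of the 11 outcomes (best: 7/11)
every size-2 subset falls short of the 11 outcomes (best: 10/11)
size 3: inputs {1, 3, 4} cover all 11 outcomes, and no lexicographically smaller subset of this size does

Answer: 3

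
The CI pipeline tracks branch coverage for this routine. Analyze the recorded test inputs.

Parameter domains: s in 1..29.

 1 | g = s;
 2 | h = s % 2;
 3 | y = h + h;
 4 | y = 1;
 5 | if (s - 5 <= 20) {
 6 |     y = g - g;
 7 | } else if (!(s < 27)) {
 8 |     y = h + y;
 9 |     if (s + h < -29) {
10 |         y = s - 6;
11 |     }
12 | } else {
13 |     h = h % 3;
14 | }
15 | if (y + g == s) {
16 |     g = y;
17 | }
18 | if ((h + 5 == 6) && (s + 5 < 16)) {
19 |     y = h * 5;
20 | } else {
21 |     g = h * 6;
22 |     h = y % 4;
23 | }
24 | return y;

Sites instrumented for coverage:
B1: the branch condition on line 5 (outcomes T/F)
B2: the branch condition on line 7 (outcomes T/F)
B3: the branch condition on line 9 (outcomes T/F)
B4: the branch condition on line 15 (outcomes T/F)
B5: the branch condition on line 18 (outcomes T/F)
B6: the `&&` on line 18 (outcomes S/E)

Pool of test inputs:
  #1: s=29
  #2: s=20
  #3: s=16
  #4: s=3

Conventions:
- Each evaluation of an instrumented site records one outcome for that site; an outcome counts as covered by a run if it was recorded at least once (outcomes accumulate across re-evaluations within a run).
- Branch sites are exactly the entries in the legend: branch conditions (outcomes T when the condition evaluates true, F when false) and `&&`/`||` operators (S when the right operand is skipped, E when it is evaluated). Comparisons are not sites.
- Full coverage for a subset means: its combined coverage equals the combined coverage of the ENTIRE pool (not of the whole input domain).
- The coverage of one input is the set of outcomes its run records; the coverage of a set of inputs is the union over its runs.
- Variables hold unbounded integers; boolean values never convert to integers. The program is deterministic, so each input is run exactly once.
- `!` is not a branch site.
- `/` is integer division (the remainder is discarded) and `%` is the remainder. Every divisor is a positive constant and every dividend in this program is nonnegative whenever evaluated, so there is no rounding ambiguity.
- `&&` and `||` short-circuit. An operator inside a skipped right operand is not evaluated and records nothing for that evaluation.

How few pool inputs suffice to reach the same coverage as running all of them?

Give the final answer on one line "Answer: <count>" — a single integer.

input #1, s=29: events B1->F, B2->T, B3->F, B4->F, B6->E, B5->F; outcomes B1=F, B2=T, B3=F, B4=F, B5=F, B6=E
input #2, s=20: events B1->T, B4->T, B6->S, B5->F; outcomes B1=T, B4=T, B5=F, B6=S
input #3, s=16: events B1->T, B4->T, B6->S, B5->F; outcomes B1=T, B4=T, B5=F, B6=S
input #4, s=3: events B1->T, B4->T, B6->E, B5->T; outcomes B1=T, B4=T, B5=T, B6=E
the full pool covers 10 outcomes: B1=T, B1=F, B2=T, B3=F, B4=T, B4=F, B5=T, B5=F, B6=S, B6=E
checked all size-1 subsets: none covers 10 outcomes (max 6/10)
checked all size-2 subsets: none covers 10 outcomes (max 9/10)
the canonical winner is {1, 2, 4}: size 3, full 10-outcome coverage, earliest index list among size-3 covers

Answer: 3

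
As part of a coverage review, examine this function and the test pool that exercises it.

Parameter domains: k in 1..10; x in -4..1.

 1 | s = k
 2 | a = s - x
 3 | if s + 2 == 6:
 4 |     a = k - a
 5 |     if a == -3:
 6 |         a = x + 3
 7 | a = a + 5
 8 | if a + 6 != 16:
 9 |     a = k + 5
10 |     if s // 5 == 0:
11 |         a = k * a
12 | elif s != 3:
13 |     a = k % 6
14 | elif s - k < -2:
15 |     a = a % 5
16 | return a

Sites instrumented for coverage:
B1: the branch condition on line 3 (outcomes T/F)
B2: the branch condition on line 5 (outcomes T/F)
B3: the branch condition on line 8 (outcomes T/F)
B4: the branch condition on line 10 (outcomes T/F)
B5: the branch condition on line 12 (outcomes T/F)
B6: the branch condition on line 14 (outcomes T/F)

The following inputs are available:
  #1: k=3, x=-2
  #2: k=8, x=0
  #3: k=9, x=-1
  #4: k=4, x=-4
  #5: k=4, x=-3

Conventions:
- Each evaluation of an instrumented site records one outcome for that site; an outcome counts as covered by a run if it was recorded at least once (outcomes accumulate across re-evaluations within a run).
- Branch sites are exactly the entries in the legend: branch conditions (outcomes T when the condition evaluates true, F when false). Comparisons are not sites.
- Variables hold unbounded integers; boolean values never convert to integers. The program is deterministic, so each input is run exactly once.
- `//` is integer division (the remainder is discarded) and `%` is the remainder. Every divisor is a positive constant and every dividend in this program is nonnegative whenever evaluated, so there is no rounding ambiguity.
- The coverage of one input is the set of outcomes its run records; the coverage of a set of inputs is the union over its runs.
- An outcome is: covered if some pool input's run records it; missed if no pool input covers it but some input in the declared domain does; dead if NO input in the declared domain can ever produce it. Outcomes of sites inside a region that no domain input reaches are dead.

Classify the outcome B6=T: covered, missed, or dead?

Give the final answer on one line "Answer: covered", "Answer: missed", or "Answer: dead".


no pool input records B6=T
checking all 60 inputs in the declared domain: B6=T is never recorded -> dead
Answer: dead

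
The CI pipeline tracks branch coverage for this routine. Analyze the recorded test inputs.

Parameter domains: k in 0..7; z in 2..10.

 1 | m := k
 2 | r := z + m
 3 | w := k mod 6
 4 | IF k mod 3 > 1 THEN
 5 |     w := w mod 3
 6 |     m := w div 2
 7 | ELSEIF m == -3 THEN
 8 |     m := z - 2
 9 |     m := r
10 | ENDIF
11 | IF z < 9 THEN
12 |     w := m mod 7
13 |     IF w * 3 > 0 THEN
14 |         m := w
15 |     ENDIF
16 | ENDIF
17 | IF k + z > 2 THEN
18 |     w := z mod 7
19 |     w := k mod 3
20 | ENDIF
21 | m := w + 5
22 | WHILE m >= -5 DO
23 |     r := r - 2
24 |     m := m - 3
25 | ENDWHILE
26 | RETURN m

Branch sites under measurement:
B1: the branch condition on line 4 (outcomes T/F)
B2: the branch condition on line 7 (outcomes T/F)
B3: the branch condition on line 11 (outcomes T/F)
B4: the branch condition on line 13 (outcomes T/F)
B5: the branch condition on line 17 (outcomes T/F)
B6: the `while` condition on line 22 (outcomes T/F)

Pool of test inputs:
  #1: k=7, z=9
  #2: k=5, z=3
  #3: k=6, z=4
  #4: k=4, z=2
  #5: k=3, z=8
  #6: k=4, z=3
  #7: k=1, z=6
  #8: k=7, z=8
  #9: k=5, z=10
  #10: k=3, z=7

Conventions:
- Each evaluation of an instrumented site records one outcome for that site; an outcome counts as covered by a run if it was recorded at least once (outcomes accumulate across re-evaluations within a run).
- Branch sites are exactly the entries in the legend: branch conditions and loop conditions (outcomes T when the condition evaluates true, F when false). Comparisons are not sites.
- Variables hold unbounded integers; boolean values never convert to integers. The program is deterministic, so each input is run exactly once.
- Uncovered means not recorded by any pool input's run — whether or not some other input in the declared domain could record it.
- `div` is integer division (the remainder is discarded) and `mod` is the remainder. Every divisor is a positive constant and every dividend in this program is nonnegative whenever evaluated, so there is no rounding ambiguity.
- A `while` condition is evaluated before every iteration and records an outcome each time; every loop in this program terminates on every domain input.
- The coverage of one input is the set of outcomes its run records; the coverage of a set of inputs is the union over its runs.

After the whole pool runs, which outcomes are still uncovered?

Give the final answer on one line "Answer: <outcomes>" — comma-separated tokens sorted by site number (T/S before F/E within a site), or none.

input #1, k=7, z=9: outcomes B1=F, B2=F, B3=F, B5=T, B6=T, B6=F
input #2, k=5, z=3: outcomes B1=T, B3=T, B4=T, B5=T, B6=T, B6=F
input #3, k=6, z=4: outcomes B1=F, B2=F, B3=T, B4=T, B5=T, B6=T, B6=F
input #4, k=4, z=2: outcomes B1=F, B2=F, B3=T, B4=T, B5=T, B6=T, B6=F
input #5, k=3, z=8: outcomes B1=F, B2=F, B3=T, B4=T, B5=T, B6=T, B6=F
input #6, k=4, z=3: outcomes B1=F, B2=F, B3=T, B4=T, B5=T, B6=T, B6=F
input #7, k=1, z=6: outcomes B1=F, B2=F, B3=T, B4=T, B5=T, B6=T, B6=F
input #8, k=7, z=8: outcomes B1=F, B2=F, B3=T, B4=F, B5=T, B6=T, B6=F
input #9, k=5, z=10: outcomes B1=T, B3=F, B5=T, B6=T, B6=F
input #10, k=3, z=7: outcomes B1=F, B2=F, B3=T, B4=T, B5=T, B6=T, B6=F
union over the pool: B1=T, B1=F, B2=F, B3=T, B3=F, B4=T, B4=F, B5=T, B6=T, B6=F
uncovered (2 of 12): B2=T, B5=F

Answer: B2=T, B5=F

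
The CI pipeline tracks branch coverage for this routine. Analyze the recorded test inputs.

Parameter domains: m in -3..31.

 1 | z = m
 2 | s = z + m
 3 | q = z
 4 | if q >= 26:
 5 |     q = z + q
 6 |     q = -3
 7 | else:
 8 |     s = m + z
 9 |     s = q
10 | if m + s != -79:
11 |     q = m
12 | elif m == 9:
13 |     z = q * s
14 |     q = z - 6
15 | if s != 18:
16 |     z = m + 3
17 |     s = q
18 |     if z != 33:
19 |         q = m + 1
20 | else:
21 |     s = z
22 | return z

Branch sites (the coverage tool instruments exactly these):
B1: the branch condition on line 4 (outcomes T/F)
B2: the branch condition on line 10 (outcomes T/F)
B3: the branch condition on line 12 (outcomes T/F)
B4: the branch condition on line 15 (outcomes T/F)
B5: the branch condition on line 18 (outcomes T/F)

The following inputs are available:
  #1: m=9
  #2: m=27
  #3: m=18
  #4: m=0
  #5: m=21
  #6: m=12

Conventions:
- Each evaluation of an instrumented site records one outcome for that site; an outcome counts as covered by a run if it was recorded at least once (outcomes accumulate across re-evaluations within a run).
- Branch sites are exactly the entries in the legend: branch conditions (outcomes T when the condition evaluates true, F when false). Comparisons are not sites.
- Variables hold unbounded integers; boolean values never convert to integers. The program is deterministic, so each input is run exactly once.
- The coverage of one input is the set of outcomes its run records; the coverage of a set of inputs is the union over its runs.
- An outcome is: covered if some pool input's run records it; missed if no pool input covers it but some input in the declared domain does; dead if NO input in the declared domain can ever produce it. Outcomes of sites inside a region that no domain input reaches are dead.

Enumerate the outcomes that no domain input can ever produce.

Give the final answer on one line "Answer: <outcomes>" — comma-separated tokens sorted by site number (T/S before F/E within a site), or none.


running all 35 domain inputs and tallying outcomes:
  B2=F: unreachable across the whole domain -> dead
  B3=T: unreachable across the whole domain -> dead
  B3=F: unreachable across the whole domain -> dead
  reachable outcomes have witnesses, e.g. B1=T (e.g. m=26), B1=F (e.g. m=-3), B2=T (e.g. m=-3), B4=T (e.g. m=-3)
Answer: B2=F, B3=T, B3=F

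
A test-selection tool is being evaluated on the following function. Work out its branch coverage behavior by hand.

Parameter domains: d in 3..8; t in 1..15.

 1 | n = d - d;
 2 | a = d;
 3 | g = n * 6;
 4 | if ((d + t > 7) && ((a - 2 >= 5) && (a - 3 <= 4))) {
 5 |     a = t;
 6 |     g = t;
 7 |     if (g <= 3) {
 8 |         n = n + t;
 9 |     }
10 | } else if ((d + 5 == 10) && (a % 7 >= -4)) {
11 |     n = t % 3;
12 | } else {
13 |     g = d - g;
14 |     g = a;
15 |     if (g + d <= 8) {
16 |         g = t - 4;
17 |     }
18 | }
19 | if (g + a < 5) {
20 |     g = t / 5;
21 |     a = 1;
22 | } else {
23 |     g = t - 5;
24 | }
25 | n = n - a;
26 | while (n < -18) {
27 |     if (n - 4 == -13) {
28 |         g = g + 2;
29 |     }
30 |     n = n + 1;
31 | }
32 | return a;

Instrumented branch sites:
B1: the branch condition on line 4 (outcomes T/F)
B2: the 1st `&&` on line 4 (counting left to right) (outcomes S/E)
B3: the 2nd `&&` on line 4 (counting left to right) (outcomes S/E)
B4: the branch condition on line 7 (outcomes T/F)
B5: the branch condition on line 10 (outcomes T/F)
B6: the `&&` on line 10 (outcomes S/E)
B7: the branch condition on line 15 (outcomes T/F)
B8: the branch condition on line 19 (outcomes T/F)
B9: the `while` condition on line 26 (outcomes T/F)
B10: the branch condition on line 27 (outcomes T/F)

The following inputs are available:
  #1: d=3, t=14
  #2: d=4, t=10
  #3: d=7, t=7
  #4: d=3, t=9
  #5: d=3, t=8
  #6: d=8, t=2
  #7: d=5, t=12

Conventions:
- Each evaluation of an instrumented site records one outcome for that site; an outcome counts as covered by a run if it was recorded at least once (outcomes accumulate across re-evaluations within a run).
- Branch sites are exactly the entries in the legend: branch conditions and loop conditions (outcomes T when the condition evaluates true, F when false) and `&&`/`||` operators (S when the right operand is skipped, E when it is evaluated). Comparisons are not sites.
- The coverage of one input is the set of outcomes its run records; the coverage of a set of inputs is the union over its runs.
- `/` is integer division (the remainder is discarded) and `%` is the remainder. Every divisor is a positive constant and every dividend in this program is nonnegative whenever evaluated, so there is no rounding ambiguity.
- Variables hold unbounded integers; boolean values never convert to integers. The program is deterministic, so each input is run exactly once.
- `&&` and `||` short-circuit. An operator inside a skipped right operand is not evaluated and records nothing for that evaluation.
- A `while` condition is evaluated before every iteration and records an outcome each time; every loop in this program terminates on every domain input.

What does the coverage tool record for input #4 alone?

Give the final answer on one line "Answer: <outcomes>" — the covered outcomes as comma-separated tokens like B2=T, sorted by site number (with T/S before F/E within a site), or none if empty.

Simulating input #4 (d=3, t=9) step by step:
  B2->E, B3->S, B1->F, B6->S, B5->F, B7->T, B8->F, B9->F
distinct outcomes covered: B1=F, B2=E, B3=S, B5=F, B6=S, B7=T, B8=F, B9=F

Answer: B1=F, B2=E, B3=S, B5=F, B6=S, B7=T, B8=F, B9=F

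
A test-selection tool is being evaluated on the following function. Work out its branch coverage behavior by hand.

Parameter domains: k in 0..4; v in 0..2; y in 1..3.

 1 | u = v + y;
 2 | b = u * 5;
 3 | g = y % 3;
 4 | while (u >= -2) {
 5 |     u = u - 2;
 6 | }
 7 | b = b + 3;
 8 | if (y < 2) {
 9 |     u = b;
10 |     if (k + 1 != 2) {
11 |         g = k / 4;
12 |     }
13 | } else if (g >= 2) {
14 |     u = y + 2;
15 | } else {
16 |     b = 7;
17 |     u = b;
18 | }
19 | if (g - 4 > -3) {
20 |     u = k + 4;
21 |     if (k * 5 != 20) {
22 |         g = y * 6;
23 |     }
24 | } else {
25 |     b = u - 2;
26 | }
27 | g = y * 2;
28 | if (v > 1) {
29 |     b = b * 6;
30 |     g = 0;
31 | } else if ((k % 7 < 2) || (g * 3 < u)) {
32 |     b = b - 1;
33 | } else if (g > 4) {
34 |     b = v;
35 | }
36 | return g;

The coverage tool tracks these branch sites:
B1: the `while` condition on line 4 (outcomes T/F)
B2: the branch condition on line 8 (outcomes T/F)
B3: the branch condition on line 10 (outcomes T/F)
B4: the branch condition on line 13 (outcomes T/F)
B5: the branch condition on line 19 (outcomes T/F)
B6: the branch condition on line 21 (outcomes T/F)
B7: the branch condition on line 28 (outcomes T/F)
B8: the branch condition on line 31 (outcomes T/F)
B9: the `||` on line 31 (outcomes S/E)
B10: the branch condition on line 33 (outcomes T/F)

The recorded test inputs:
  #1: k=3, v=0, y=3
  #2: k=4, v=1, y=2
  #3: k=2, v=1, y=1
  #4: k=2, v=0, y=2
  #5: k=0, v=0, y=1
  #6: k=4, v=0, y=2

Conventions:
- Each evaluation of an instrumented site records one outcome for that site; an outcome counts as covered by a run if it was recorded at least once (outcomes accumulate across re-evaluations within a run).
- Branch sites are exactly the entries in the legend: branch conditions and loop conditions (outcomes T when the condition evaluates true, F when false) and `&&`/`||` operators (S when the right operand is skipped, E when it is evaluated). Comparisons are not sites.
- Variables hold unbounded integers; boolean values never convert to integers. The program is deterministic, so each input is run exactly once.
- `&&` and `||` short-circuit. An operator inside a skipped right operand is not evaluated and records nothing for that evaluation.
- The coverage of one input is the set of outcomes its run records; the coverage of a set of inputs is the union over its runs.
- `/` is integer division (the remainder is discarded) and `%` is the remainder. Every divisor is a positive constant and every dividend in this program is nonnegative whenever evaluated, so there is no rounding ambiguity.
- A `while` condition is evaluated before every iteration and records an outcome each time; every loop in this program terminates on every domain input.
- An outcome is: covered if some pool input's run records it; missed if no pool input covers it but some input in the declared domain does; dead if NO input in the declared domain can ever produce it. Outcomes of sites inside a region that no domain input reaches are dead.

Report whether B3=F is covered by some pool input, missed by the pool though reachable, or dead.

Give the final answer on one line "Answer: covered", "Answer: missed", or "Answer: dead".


no pool input records B3=F
but domain input (k=1, v=0, y=1) does record it -> reachable, so missed
Answer: missed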